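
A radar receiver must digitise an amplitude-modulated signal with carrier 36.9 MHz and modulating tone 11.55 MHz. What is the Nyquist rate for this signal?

AM sidebands sit at fc ± fm = 25.35 MHz and 48.45 MHz.
Highest-frequency component: 48.45 MHz.
Nyquist rate = 2 × 48.45 MHz = 96.9 MHz.

96.9 MHz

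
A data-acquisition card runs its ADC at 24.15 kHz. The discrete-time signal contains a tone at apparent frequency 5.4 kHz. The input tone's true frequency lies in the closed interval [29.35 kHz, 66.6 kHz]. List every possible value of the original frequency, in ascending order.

Frequencies that alias to 5.4 kHz are k·fs ± 5.4 kHz for integer k ≥ 0.
k=0: 5.4 kHz.
k=1: 18.75 kHz, 29.55 kHz.
k=2: 42.9 kHz, 53.7 kHz.
k=3: 67.05 kHz, 77.85 kHz.
Within [29.35 kHz, 66.6 kHz]: 29.55 kHz, 42.9 kHz, 53.7 kHz.

29.55 kHz, 42.9 kHz, 53.7 kHz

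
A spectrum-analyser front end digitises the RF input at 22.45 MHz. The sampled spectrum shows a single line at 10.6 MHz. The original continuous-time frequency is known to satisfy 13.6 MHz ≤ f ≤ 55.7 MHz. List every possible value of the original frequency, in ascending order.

33.05 MHz, 34.3 MHz, 55.5 MHz

Frequencies that alias to 10.6 MHz are k·fs ± 10.6 MHz for integer k ≥ 0.
k=0: 10.6 MHz.
k=1: 11.85 MHz, 33.05 MHz.
k=2: 34.3 MHz, 55.5 MHz.
k=3: 56.75 MHz, 77.95 MHz.
Within [13.6 MHz, 55.7 MHz]: 33.05 MHz, 34.3 MHz, 55.5 MHz.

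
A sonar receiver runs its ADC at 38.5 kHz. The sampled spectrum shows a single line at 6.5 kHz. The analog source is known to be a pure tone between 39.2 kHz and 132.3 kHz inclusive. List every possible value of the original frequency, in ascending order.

Frequencies that alias to 6.5 kHz are k·fs ± 6.5 kHz for integer k ≥ 0.
k=0: 6.5 kHz.
k=1: 32 kHz, 45 kHz.
k=2: 70.5 kHz, 83.5 kHz.
k=3: 109 kHz, 122 kHz.
k=4: 147.5 kHz, 160.5 kHz.
Within [39.2 kHz, 132.3 kHz]: 45 kHz, 70.5 kHz, 83.5 kHz, 109 kHz, 122 kHz.

45 kHz, 70.5 kHz, 83.5 kHz, 109 kHz, 122 kHz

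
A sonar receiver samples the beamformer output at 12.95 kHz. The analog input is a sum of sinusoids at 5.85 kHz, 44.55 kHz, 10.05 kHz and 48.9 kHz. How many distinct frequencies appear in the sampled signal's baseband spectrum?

fs/2 = 6.475 kHz.
5.85 kHz ≤ fs/2 = 6.475 kHz, passes unchanged.
44.55 kHz mod fs = 5.7 kHz.
5.7 kHz ≤ fs/2 = 6.475 kHz, appears at 5.7 kHz.
10.05 kHz > fs/2 = 6.475 kHz, folds to fs − 10.05 kHz = 2.9 kHz.
48.9 kHz mod fs = 10.05 kHz.
10.05 kHz > fs/2 = 6.475 kHz, folds to fs − 10.05 kHz = 2.9 kHz.
Distinct values: {2.9 kHz, 5.7 kHz, 5.85 kHz} → 3.

3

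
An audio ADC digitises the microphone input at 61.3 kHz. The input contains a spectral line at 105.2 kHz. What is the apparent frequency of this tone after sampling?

105.2 kHz mod fs = 43.9 kHz.
43.9 kHz > fs/2 = 30.65 kHz, folds to fs − 43.9 kHz = 17.4 kHz.

17.4 kHz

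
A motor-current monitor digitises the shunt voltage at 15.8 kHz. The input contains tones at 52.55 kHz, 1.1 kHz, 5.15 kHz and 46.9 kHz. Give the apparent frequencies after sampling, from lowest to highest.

fs/2 = 7.9 kHz.
52.55 kHz mod fs = 5.15 kHz.
5.15 kHz ≤ fs/2 = 7.9 kHz, appears at 5.15 kHz.
1.1 kHz ≤ fs/2 = 7.9 kHz, passes unchanged.
5.15 kHz ≤ fs/2 = 7.9 kHz, passes unchanged.
46.9 kHz mod fs = 15.3 kHz.
15.3 kHz > fs/2 = 7.9 kHz, folds to fs − 15.3 kHz = 0.5 kHz.
Distinct values: {0.5 kHz, 1.1 kHz, 5.15 kHz}.

0.5 kHz, 1.1 kHz, 5.15 kHz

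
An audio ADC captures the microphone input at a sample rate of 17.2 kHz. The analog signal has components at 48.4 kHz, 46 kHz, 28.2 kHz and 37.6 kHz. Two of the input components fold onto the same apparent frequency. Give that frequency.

3.2 kHz

fs/2 = 8.6 kHz.
48.4 kHz mod fs = 14 kHz.
14 kHz > fs/2 = 8.6 kHz, folds to fs − 14 kHz = 3.2 kHz.
46 kHz mod fs = 11.6 kHz.
11.6 kHz > fs/2 = 8.6 kHz, folds to fs − 11.6 kHz = 5.6 kHz.
28.2 kHz mod fs = 11 kHz.
11 kHz > fs/2 = 8.6 kHz, folds to fs − 11 kHz = 6.2 kHz.
37.6 kHz mod fs = 3.2 kHz.
3.2 kHz ≤ fs/2 = 8.6 kHz, appears at 3.2 kHz.
37.6 kHz and 48.4 kHz both map to 3.2 kHz.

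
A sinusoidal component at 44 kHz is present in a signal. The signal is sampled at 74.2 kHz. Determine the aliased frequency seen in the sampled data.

30.2 kHz

44 kHz > fs/2 = 37.1 kHz, folds to fs − 44 kHz = 30.2 kHz.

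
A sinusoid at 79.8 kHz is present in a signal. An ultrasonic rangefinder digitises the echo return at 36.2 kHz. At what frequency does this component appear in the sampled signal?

79.8 kHz mod fs = 7.4 kHz.
7.4 kHz ≤ fs/2 = 18.1 kHz, appears at 7.4 kHz.

7.4 kHz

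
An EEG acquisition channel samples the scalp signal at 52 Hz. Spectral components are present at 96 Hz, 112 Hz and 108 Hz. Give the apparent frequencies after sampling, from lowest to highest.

fs/2 = 26 Hz.
96 Hz mod fs = 44 Hz.
44 Hz > fs/2 = 26 Hz, folds to fs − 44 Hz = 8 Hz.
112 Hz mod fs = 8 Hz.
8 Hz ≤ fs/2 = 26 Hz, appears at 8 Hz.
108 Hz mod fs = 4 Hz.
4 Hz ≤ fs/2 = 26 Hz, appears at 4 Hz.
Distinct values: {4 Hz, 8 Hz}.

4 Hz, 8 Hz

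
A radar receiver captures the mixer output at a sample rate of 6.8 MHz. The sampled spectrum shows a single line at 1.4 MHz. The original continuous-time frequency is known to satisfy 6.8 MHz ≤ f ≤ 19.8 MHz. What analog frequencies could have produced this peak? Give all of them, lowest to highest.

8.2 MHz, 12.2 MHz, 15 MHz, 19 MHz

Frequencies that alias to 1.4 MHz are k·fs ± 1.4 MHz for integer k ≥ 0.
k=0: 1.4 MHz.
k=1: 5.4 MHz, 8.2 MHz.
k=2: 12.2 MHz, 15 MHz.
k=3: 19 MHz, 21.8 MHz.
k=4: 25.8 MHz, 28.6 MHz.
Within [6.8 MHz, 19.8 MHz]: 8.2 MHz, 12.2 MHz, 15 MHz, 19 MHz.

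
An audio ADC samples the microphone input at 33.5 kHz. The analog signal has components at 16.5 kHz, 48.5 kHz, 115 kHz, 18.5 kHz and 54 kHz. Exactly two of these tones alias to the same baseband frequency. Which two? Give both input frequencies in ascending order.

fs/2 = 16.75 kHz.
16.5 kHz ≤ fs/2 = 16.75 kHz, passes unchanged.
48.5 kHz mod fs = 15 kHz.
15 kHz ≤ fs/2 = 16.75 kHz, appears at 15 kHz.
115 kHz mod fs = 14.5 kHz.
14.5 kHz ≤ fs/2 = 16.75 kHz, appears at 14.5 kHz.
18.5 kHz > fs/2 = 16.75 kHz, folds to fs − 18.5 kHz = 15 kHz.
54 kHz mod fs = 20.5 kHz.
20.5 kHz > fs/2 = 16.75 kHz, folds to fs − 20.5 kHz = 13 kHz.
18.5 kHz and 48.5 kHz both map to 15 kHz.

18.5 kHz, 48.5 kHz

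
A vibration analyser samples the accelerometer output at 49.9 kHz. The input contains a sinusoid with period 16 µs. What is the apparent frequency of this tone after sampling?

12.6 kHz

T = 16 µs → f = 1/T = 62.5 kHz.
62.5 kHz mod fs = 12.6 kHz.
12.6 kHz ≤ fs/2 = 24.95 kHz, appears at 12.6 kHz.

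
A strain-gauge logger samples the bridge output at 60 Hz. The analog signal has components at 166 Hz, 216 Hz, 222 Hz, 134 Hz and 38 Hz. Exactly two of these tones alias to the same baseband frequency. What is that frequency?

fs/2 = 30 Hz.
166 Hz mod fs = 46 Hz.
46 Hz > fs/2 = 30 Hz, folds to fs − 46 Hz = 14 Hz.
216 Hz mod fs = 36 Hz.
36 Hz > fs/2 = 30 Hz, folds to fs − 36 Hz = 24 Hz.
222 Hz mod fs = 42 Hz.
42 Hz > fs/2 = 30 Hz, folds to fs − 42 Hz = 18 Hz.
134 Hz mod fs = 14 Hz.
14 Hz ≤ fs/2 = 30 Hz, appears at 14 Hz.
38 Hz > fs/2 = 30 Hz, folds to fs − 38 Hz = 22 Hz.
134 Hz and 166 Hz both map to 14 Hz.

14 Hz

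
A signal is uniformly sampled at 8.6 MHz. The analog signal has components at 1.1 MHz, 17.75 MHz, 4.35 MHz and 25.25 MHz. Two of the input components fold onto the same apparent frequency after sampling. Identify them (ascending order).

fs/2 = 4.3 MHz.
1.1 MHz ≤ fs/2 = 4.3 MHz, passes unchanged.
17.75 MHz mod fs = 0.55 MHz.
0.55 MHz ≤ fs/2 = 4.3 MHz, appears at 0.55 MHz.
4.35 MHz > fs/2 = 4.3 MHz, folds to fs − 4.35 MHz = 4.25 MHz.
25.25 MHz mod fs = 8.05 MHz.
8.05 MHz > fs/2 = 4.3 MHz, folds to fs − 8.05 MHz = 0.55 MHz.
17.75 MHz and 25.25 MHz both map to 0.55 MHz.

17.75 MHz, 25.25 MHz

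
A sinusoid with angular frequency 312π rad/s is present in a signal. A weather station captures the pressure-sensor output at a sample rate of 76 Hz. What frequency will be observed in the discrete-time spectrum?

ω = 312π rad/s → f = ω/(2π) = 156 Hz.
156 Hz mod fs = 4 Hz.
4 Hz ≤ fs/2 = 38 Hz, appears at 4 Hz.

4 Hz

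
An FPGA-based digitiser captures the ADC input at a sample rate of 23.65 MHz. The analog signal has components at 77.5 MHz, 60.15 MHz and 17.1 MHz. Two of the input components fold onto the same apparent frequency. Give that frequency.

6.55 MHz

fs/2 = 11.825 MHz.
77.5 MHz mod fs = 6.55 MHz.
6.55 MHz ≤ fs/2 = 11.825 MHz, appears at 6.55 MHz.
60.15 MHz mod fs = 12.85 MHz.
12.85 MHz > fs/2 = 11.825 MHz, folds to fs − 12.85 MHz = 10.8 MHz.
17.1 MHz > fs/2 = 11.825 MHz, folds to fs − 17.1 MHz = 6.55 MHz.
17.1 MHz and 77.5 MHz both map to 6.55 MHz.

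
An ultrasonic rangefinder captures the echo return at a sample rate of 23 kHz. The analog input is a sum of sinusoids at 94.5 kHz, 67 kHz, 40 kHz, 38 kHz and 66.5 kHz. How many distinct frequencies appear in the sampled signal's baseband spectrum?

fs/2 = 11.5 kHz.
94.5 kHz mod fs = 2.5 kHz.
2.5 kHz ≤ fs/2 = 11.5 kHz, appears at 2.5 kHz.
67 kHz mod fs = 21 kHz.
21 kHz > fs/2 = 11.5 kHz, folds to fs − 21 kHz = 2 kHz.
40 kHz mod fs = 17 kHz.
17 kHz > fs/2 = 11.5 kHz, folds to fs − 17 kHz = 6 kHz.
38 kHz mod fs = 15 kHz.
15 kHz > fs/2 = 11.5 kHz, folds to fs − 15 kHz = 8 kHz.
66.5 kHz mod fs = 20.5 kHz.
20.5 kHz > fs/2 = 11.5 kHz, folds to fs − 20.5 kHz = 2.5 kHz.
Distinct values: {2 kHz, 2.5 kHz, 6 kHz, 8 kHz} → 4.

4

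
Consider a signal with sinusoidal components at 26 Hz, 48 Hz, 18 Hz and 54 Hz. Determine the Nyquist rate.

Highest-frequency component: 54 Hz.
Nyquist rate = 2 × 54 Hz = 108 Hz.

108 Hz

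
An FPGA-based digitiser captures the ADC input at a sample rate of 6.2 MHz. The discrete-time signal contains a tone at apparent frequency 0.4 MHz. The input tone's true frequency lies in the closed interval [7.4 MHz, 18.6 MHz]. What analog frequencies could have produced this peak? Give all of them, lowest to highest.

12 MHz, 12.8 MHz, 18.2 MHz

Frequencies that alias to 0.4 MHz are k·fs ± 0.4 MHz for integer k ≥ 0.
k=0: 0.4 MHz.
k=1: 5.8 MHz, 6.6 MHz.
k=2: 12 MHz, 12.8 MHz.
k=3: 18.2 MHz, 19 MHz.
k=4: 24.4 MHz, 25.2 MHz.
Within [7.4 MHz, 18.6 MHz]: 12 MHz, 12.8 MHz, 18.2 MHz.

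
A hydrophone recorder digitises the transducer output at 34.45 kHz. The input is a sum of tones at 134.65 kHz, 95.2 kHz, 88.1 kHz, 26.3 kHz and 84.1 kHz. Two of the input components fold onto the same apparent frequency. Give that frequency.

fs/2 = 17.225 kHz.
134.65 kHz mod fs = 31.3 kHz.
31.3 kHz > fs/2 = 17.225 kHz, folds to fs − 31.3 kHz = 3.15 kHz.
95.2 kHz mod fs = 26.3 kHz.
26.3 kHz > fs/2 = 17.225 kHz, folds to fs − 26.3 kHz = 8.15 kHz.
88.1 kHz mod fs = 19.2 kHz.
19.2 kHz > fs/2 = 17.225 kHz, folds to fs − 19.2 kHz = 15.25 kHz.
26.3 kHz > fs/2 = 17.225 kHz, folds to fs − 26.3 kHz = 8.15 kHz.
84.1 kHz mod fs = 15.2 kHz.
15.2 kHz ≤ fs/2 = 17.225 kHz, appears at 15.2 kHz.
26.3 kHz and 95.2 kHz both map to 8.15 kHz.

8.15 kHz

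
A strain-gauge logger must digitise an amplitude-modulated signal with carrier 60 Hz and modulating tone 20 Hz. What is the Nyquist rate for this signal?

AM sidebands sit at fc ± fm = 40 Hz and 80 Hz.
Highest-frequency component: 80 Hz.
Nyquist rate = 2 × 80 Hz = 160 Hz.

160 Hz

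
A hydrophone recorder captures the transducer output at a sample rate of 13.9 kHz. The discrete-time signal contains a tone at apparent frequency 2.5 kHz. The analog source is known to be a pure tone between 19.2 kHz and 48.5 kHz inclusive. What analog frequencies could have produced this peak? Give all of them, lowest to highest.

25.3 kHz, 30.3 kHz, 39.2 kHz, 44.2 kHz

Frequencies that alias to 2.5 kHz are k·fs ± 2.5 kHz for integer k ≥ 0.
k=0: 2.5 kHz.
k=1: 11.4 kHz, 16.4 kHz.
k=2: 25.3 kHz, 30.3 kHz.
k=3: 39.2 kHz, 44.2 kHz.
k=4: 53.1 kHz, 58.1 kHz.
Within [19.2 kHz, 48.5 kHz]: 25.3 kHz, 30.3 kHz, 39.2 kHz, 44.2 kHz.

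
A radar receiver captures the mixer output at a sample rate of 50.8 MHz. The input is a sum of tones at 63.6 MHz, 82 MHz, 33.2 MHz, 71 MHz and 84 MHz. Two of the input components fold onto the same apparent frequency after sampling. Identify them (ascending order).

33.2 MHz, 84 MHz

fs/2 = 25.4 MHz.
63.6 MHz mod fs = 12.8 MHz.
12.8 MHz ≤ fs/2 = 25.4 MHz, appears at 12.8 MHz.
82 MHz mod fs = 31.2 MHz.
31.2 MHz > fs/2 = 25.4 MHz, folds to fs − 31.2 MHz = 19.6 MHz.
33.2 MHz > fs/2 = 25.4 MHz, folds to fs − 33.2 MHz = 17.6 MHz.
71 MHz mod fs = 20.2 MHz.
20.2 MHz ≤ fs/2 = 25.4 MHz, appears at 20.2 MHz.
84 MHz mod fs = 33.2 MHz.
33.2 MHz > fs/2 = 25.4 MHz, folds to fs − 33.2 MHz = 17.6 MHz.
33.2 MHz and 84 MHz both map to 17.6 MHz.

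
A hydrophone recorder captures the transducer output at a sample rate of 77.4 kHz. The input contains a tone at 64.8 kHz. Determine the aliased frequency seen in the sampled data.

64.8 kHz > fs/2 = 38.7 kHz, folds to fs − 64.8 kHz = 12.6 kHz.

12.6 kHz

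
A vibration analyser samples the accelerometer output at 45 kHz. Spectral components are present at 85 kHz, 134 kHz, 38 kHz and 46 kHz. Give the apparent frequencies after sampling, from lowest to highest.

fs/2 = 22.5 kHz.
85 kHz mod fs = 40 kHz.
40 kHz > fs/2 = 22.5 kHz, folds to fs − 40 kHz = 5 kHz.
134 kHz mod fs = 44 kHz.
44 kHz > fs/2 = 22.5 kHz, folds to fs − 44 kHz = 1 kHz.
38 kHz > fs/2 = 22.5 kHz, folds to fs − 38 kHz = 7 kHz.
46 kHz mod fs = 1 kHz.
1 kHz ≤ fs/2 = 22.5 kHz, appears at 1 kHz.
Distinct values: {1 kHz, 5 kHz, 7 kHz}.

1 kHz, 5 kHz, 7 kHz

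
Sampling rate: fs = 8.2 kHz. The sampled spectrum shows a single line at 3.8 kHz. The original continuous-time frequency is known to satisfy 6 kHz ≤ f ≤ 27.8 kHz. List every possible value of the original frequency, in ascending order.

12 kHz, 12.6 kHz, 20.2 kHz, 20.8 kHz

Frequencies that alias to 3.8 kHz are k·fs ± 3.8 kHz for integer k ≥ 0.
k=0: 3.8 kHz.
k=1: 4.4 kHz, 12 kHz.
k=2: 12.6 kHz, 20.2 kHz.
k=3: 20.8 kHz, 28.4 kHz.
k=4: 29 kHz, 36.6 kHz.
Within [6 kHz, 27.8 kHz]: 12 kHz, 12.6 kHz, 20.2 kHz, 20.8 kHz.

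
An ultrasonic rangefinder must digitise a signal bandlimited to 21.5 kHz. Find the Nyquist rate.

43 kHz

Nyquist rate = 2 × 21.5 kHz = 43 kHz.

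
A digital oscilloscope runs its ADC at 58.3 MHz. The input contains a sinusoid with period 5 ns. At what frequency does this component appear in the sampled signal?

25.1 MHz

T = 5 ns → f = 1/T = 200 MHz.
200 MHz mod fs = 25.1 MHz.
25.1 MHz ≤ fs/2 = 29.15 MHz, appears at 25.1 MHz.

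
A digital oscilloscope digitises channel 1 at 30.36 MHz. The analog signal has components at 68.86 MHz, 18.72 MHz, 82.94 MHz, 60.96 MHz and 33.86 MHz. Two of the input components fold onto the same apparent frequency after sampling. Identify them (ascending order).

68.86 MHz, 82.94 MHz

fs/2 = 15.18 MHz.
68.86 MHz mod fs = 8.14 MHz.
8.14 MHz ≤ fs/2 = 15.18 MHz, appears at 8.14 MHz.
18.72 MHz > fs/2 = 15.18 MHz, folds to fs − 18.72 MHz = 11.64 MHz.
82.94 MHz mod fs = 22.22 MHz.
22.22 MHz > fs/2 = 15.18 MHz, folds to fs − 22.22 MHz = 8.14 MHz.
60.96 MHz mod fs = 0.24 MHz.
0.24 MHz ≤ fs/2 = 15.18 MHz, appears at 0.24 MHz.
33.86 MHz mod fs = 3.5 MHz.
3.5 MHz ≤ fs/2 = 15.18 MHz, appears at 3.5 MHz.
68.86 MHz and 82.94 MHz both map to 8.14 MHz.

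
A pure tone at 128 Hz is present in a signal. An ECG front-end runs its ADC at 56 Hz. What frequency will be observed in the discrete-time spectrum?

128 Hz mod fs = 16 Hz.
16 Hz ≤ fs/2 = 28 Hz, appears at 16 Hz.

16 Hz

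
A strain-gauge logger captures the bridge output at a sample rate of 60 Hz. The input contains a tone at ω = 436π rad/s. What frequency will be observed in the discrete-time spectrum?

ω = 436π rad/s → f = ω/(2π) = 218 Hz.
218 Hz mod fs = 38 Hz.
38 Hz > fs/2 = 30 Hz, folds to fs − 38 Hz = 22 Hz.

22 Hz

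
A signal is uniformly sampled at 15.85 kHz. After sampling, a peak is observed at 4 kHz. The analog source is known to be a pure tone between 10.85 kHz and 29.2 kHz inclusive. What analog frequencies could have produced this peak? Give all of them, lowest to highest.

Frequencies that alias to 4 kHz are k·fs ± 4 kHz for integer k ≥ 0.
k=0: 4 kHz.
k=1: 11.85 kHz, 19.85 kHz.
k=2: 27.7 kHz, 35.7 kHz.
k=3: 43.55 kHz, 51.55 kHz.
Within [10.85 kHz, 29.2 kHz]: 11.85 kHz, 19.85 kHz, 27.7 kHz.

11.85 kHz, 19.85 kHz, 27.7 kHz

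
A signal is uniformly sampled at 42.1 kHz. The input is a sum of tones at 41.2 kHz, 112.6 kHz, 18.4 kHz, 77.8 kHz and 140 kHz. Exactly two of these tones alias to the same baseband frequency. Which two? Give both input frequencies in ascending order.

112.6 kHz, 140 kHz

fs/2 = 21.05 kHz.
41.2 kHz > fs/2 = 21.05 kHz, folds to fs − 41.2 kHz = 0.9 kHz.
112.6 kHz mod fs = 28.4 kHz.
28.4 kHz > fs/2 = 21.05 kHz, folds to fs − 28.4 kHz = 13.7 kHz.
18.4 kHz ≤ fs/2 = 21.05 kHz, passes unchanged.
77.8 kHz mod fs = 35.7 kHz.
35.7 kHz > fs/2 = 21.05 kHz, folds to fs − 35.7 kHz = 6.4 kHz.
140 kHz mod fs = 13.7 kHz.
13.7 kHz ≤ fs/2 = 21.05 kHz, appears at 13.7 kHz.
112.6 kHz and 140 kHz both map to 13.7 kHz.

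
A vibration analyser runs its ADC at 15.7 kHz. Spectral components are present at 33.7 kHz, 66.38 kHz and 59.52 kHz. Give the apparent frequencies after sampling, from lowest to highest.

2.3 kHz, 3.28 kHz, 3.58 kHz

fs/2 = 7.85 kHz.
33.7 kHz mod fs = 2.3 kHz.
2.3 kHz ≤ fs/2 = 7.85 kHz, appears at 2.3 kHz.
66.38 kHz mod fs = 3.58 kHz.
3.58 kHz ≤ fs/2 = 7.85 kHz, appears at 3.58 kHz.
59.52 kHz mod fs = 12.42 kHz.
12.42 kHz > fs/2 = 7.85 kHz, folds to fs − 12.42 kHz = 3.28 kHz.
Distinct values: {2.3 kHz, 3.28 kHz, 3.58 kHz}.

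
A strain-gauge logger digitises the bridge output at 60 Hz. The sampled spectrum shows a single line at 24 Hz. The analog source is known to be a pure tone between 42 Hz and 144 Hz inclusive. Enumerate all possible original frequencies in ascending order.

Frequencies that alias to 24 Hz are k·fs ± 24 Hz for integer k ≥ 0.
k=0: 24 Hz.
k=1: 36 Hz, 84 Hz.
k=2: 96 Hz, 144 Hz.
k=3: 156 Hz, 204 Hz.
Within [42 Hz, 144 Hz]: 84 Hz, 96 Hz, 144 Hz.

84 Hz, 96 Hz, 144 Hz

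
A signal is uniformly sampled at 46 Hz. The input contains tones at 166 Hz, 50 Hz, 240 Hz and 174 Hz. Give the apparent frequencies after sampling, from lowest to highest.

fs/2 = 23 Hz.
166 Hz mod fs = 28 Hz.
28 Hz > fs/2 = 23 Hz, folds to fs − 28 Hz = 18 Hz.
50 Hz mod fs = 4 Hz.
4 Hz ≤ fs/2 = 23 Hz, appears at 4 Hz.
240 Hz mod fs = 10 Hz.
10 Hz ≤ fs/2 = 23 Hz, appears at 10 Hz.
174 Hz mod fs = 36 Hz.
36 Hz > fs/2 = 23 Hz, folds to fs − 36 Hz = 10 Hz.
Distinct values: {4 Hz, 10 Hz, 18 Hz}.

4 Hz, 10 Hz, 18 Hz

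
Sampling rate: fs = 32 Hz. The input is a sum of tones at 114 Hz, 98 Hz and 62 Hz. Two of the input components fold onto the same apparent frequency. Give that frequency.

fs/2 = 16 Hz.
114 Hz mod fs = 18 Hz.
18 Hz > fs/2 = 16 Hz, folds to fs − 18 Hz = 14 Hz.
98 Hz mod fs = 2 Hz.
2 Hz ≤ fs/2 = 16 Hz, appears at 2 Hz.
62 Hz mod fs = 30 Hz.
30 Hz > fs/2 = 16 Hz, folds to fs − 30 Hz = 2 Hz.
62 Hz and 98 Hz both map to 2 Hz.

2 Hz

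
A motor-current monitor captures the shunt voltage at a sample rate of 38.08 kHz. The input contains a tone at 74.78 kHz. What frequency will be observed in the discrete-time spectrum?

74.78 kHz mod fs = 36.7 kHz.
36.7 kHz > fs/2 = 19.04 kHz, folds to fs − 36.7 kHz = 1.38 kHz.

1.38 kHz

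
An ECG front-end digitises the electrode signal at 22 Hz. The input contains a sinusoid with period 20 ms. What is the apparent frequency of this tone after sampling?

6 Hz

T = 20 ms → f = 1/T = 50 Hz.
50 Hz mod fs = 6 Hz.
6 Hz ≤ fs/2 = 11 Hz, appears at 6 Hz.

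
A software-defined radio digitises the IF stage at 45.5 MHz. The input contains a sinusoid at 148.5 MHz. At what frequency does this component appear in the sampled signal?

12 MHz

148.5 MHz mod fs = 12 MHz.
12 MHz ≤ fs/2 = 22.75 MHz, appears at 12 MHz.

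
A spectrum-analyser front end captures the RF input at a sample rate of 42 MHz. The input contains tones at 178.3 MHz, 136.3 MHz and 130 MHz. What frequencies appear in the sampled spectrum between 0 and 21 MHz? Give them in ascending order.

fs/2 = 21 MHz.
178.3 MHz mod fs = 10.3 MHz.
10.3 MHz ≤ fs/2 = 21 MHz, appears at 10.3 MHz.
136.3 MHz mod fs = 10.3 MHz.
10.3 MHz ≤ fs/2 = 21 MHz, appears at 10.3 MHz.
130 MHz mod fs = 4 MHz.
4 MHz ≤ fs/2 = 21 MHz, appears at 4 MHz.
Distinct values: {4 MHz, 10.3 MHz}.

4 MHz, 10.3 MHz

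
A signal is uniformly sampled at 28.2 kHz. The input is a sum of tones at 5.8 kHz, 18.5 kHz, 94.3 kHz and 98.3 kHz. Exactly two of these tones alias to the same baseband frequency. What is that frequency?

fs/2 = 14.1 kHz.
5.8 kHz ≤ fs/2 = 14.1 kHz, passes unchanged.
18.5 kHz > fs/2 = 14.1 kHz, folds to fs − 18.5 kHz = 9.7 kHz.
94.3 kHz mod fs = 9.7 kHz.
9.7 kHz ≤ fs/2 = 14.1 kHz, appears at 9.7 kHz.
98.3 kHz mod fs = 13.7 kHz.
13.7 kHz ≤ fs/2 = 14.1 kHz, appears at 13.7 kHz.
18.5 kHz and 94.3 kHz both map to 9.7 kHz.

9.7 kHz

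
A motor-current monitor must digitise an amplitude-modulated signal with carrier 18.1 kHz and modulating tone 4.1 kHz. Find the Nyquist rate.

44.4 kHz

AM sidebands sit at fc ± fm = 14 kHz and 22.2 kHz.
Highest-frequency component: 22.2 kHz.
Nyquist rate = 2 × 22.2 kHz = 44.4 kHz.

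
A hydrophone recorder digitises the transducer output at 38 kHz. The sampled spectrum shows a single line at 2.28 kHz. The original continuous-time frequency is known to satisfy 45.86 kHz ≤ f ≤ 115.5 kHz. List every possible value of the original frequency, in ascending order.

Frequencies that alias to 2.28 kHz are k·fs ± 2.28 kHz for integer k ≥ 0.
k=0: 2.28 kHz.
k=1: 35.72 kHz, 40.28 kHz.
k=2: 73.72 kHz, 78.28 kHz.
k=3: 111.72 kHz, 116.28 kHz.
k=4: 149.72 kHz, 154.28 kHz.
Within [45.86 kHz, 115.5 kHz]: 73.72 kHz, 78.28 kHz, 111.72 kHz.

73.72 kHz, 78.28 kHz, 111.72 kHz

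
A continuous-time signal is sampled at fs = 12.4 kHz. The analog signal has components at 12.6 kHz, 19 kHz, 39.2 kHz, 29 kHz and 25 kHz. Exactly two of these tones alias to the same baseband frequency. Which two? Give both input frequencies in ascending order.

fs/2 = 6.2 kHz.
12.6 kHz mod fs = 0.2 kHz.
0.2 kHz ≤ fs/2 = 6.2 kHz, appears at 0.2 kHz.
19 kHz mod fs = 6.6 kHz.
6.6 kHz > fs/2 = 6.2 kHz, folds to fs − 6.6 kHz = 5.8 kHz.
39.2 kHz mod fs = 2 kHz.
2 kHz ≤ fs/2 = 6.2 kHz, appears at 2 kHz.
29 kHz mod fs = 4.2 kHz.
4.2 kHz ≤ fs/2 = 6.2 kHz, appears at 4.2 kHz.
25 kHz mod fs = 0.2 kHz.
0.2 kHz ≤ fs/2 = 6.2 kHz, appears at 0.2 kHz.
12.6 kHz and 25 kHz both map to 0.2 kHz.

12.6 kHz, 25 kHz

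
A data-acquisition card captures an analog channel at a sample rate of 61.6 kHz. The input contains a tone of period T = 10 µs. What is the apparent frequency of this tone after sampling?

23.2 kHz

T = 10 µs → f = 1/T = 100 kHz.
100 kHz mod fs = 38.4 kHz.
38.4 kHz > fs/2 = 30.8 kHz, folds to fs − 38.4 kHz = 23.2 kHz.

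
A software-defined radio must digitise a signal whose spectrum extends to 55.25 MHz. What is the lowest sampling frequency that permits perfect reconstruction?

Nyquist rate = 2 × 55.25 MHz = 110.5 MHz.

110.5 MHz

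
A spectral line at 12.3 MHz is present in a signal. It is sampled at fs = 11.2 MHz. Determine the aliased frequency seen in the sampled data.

1.1 MHz

12.3 MHz mod fs = 1.1 MHz.
1.1 MHz ≤ fs/2 = 5.6 MHz, appears at 1.1 MHz.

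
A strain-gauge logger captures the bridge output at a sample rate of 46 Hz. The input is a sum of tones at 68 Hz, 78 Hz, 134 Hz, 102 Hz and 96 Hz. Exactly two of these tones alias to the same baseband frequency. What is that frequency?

4 Hz

fs/2 = 23 Hz.
68 Hz mod fs = 22 Hz.
22 Hz ≤ fs/2 = 23 Hz, appears at 22 Hz.
78 Hz mod fs = 32 Hz.
32 Hz > fs/2 = 23 Hz, folds to fs − 32 Hz = 14 Hz.
134 Hz mod fs = 42 Hz.
42 Hz > fs/2 = 23 Hz, folds to fs − 42 Hz = 4 Hz.
102 Hz mod fs = 10 Hz.
10 Hz ≤ fs/2 = 23 Hz, appears at 10 Hz.
96 Hz mod fs = 4 Hz.
4 Hz ≤ fs/2 = 23 Hz, appears at 4 Hz.
96 Hz and 134 Hz both map to 4 Hz.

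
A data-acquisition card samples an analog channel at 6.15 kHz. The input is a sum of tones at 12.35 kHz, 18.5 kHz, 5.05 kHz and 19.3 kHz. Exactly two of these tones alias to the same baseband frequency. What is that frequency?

fs/2 = 3.075 kHz.
12.35 kHz mod fs = 0.05 kHz.
0.05 kHz ≤ fs/2 = 3.075 kHz, appears at 0.05 kHz.
18.5 kHz mod fs = 0.05 kHz.
0.05 kHz ≤ fs/2 = 3.075 kHz, appears at 0.05 kHz.
5.05 kHz > fs/2 = 3.075 kHz, folds to fs − 5.05 kHz = 1.1 kHz.
19.3 kHz mod fs = 0.85 kHz.
0.85 kHz ≤ fs/2 = 3.075 kHz, appears at 0.85 kHz.
12.35 kHz and 18.5 kHz both map to 0.05 kHz.

0.05 kHz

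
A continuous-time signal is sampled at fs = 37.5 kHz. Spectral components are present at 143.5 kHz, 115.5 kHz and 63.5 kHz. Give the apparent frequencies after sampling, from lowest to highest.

fs/2 = 18.75 kHz.
143.5 kHz mod fs = 31 kHz.
31 kHz > fs/2 = 18.75 kHz, folds to fs − 31 kHz = 6.5 kHz.
115.5 kHz mod fs = 3 kHz.
3 kHz ≤ fs/2 = 18.75 kHz, appears at 3 kHz.
63.5 kHz mod fs = 26 kHz.
26 kHz > fs/2 = 18.75 kHz, folds to fs − 26 kHz = 11.5 kHz.
Distinct values: {3 kHz, 6.5 kHz, 11.5 kHz}.

3 kHz, 6.5 kHz, 11.5 kHz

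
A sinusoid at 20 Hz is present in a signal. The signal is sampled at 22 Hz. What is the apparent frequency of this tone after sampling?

2 Hz

20 Hz > fs/2 = 11 Hz, folds to fs − 20 Hz = 2 Hz.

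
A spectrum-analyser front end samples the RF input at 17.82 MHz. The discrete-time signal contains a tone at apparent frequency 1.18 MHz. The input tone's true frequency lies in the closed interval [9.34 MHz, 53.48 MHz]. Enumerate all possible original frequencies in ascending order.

Frequencies that alias to 1.18 MHz are k·fs ± 1.18 MHz for integer k ≥ 0.
k=0: 1.18 MHz.
k=1: 16.64 MHz, 19 MHz.
k=2: 34.46 MHz, 36.82 MHz.
k=3: 52.28 MHz, 54.64 MHz.
k=4: 70.1 MHz, 72.46 MHz.
Within [9.34 MHz, 53.48 MHz]: 16.64 MHz, 19 MHz, 34.46 MHz, 36.82 MHz, 52.28 MHz.

16.64 MHz, 19 MHz, 34.46 MHz, 36.82 MHz, 52.28 MHz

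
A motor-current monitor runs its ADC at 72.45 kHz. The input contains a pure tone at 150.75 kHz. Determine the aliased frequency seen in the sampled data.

5.85 kHz

150.75 kHz mod fs = 5.85 kHz.
5.85 kHz ≤ fs/2 = 36.225 kHz, appears at 5.85 kHz.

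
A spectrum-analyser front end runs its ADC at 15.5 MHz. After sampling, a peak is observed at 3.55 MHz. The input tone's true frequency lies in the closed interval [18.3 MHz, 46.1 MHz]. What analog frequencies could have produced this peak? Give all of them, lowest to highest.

19.05 MHz, 27.45 MHz, 34.55 MHz, 42.95 MHz

Frequencies that alias to 3.55 MHz are k·fs ± 3.55 MHz for integer k ≥ 0.
k=0: 3.55 MHz.
k=1: 11.95 MHz, 19.05 MHz.
k=2: 27.45 MHz, 34.55 MHz.
k=3: 42.95 MHz, 50.05 MHz.
k=4: 58.45 MHz, 65.55 MHz.
Within [18.3 MHz, 46.1 MHz]: 19.05 MHz, 27.45 MHz, 34.55 MHz, 42.95 MHz.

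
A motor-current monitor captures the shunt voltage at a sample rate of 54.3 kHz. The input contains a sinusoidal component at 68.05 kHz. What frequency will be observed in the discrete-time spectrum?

68.05 kHz mod fs = 13.75 kHz.
13.75 kHz ≤ fs/2 = 27.15 kHz, appears at 13.75 kHz.

13.75 kHz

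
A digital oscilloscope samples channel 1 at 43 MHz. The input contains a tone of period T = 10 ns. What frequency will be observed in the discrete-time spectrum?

14 MHz

T = 10 ns → f = 1/T = 100 MHz.
100 MHz mod fs = 14 MHz.
14 MHz ≤ fs/2 = 21.5 MHz, appears at 14 MHz.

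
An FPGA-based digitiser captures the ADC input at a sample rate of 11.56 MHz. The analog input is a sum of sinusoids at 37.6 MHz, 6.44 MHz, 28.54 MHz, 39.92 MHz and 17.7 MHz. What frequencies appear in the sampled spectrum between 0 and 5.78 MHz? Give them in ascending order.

fs/2 = 5.78 MHz.
37.6 MHz mod fs = 2.92 MHz.
2.92 MHz ≤ fs/2 = 5.78 MHz, appears at 2.92 MHz.
6.44 MHz > fs/2 = 5.78 MHz, folds to fs − 6.44 MHz = 5.12 MHz.
28.54 MHz mod fs = 5.42 MHz.
5.42 MHz ≤ fs/2 = 5.78 MHz, appears at 5.42 MHz.
39.92 MHz mod fs = 5.24 MHz.
5.24 MHz ≤ fs/2 = 5.78 MHz, appears at 5.24 MHz.
17.7 MHz mod fs = 6.14 MHz.
6.14 MHz > fs/2 = 5.78 MHz, folds to fs − 6.14 MHz = 5.42 MHz.
Distinct values: {2.92 MHz, 5.12 MHz, 5.24 MHz, 5.42 MHz}.

2.92 MHz, 5.12 MHz, 5.24 MHz, 5.42 MHz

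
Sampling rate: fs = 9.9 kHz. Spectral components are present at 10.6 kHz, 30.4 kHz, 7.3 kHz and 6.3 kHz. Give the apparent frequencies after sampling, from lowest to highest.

0.7 kHz, 2.6 kHz, 3.6 kHz

fs/2 = 4.95 kHz.
10.6 kHz mod fs = 0.7 kHz.
0.7 kHz ≤ fs/2 = 4.95 kHz, appears at 0.7 kHz.
30.4 kHz mod fs = 0.7 kHz.
0.7 kHz ≤ fs/2 = 4.95 kHz, appears at 0.7 kHz.
7.3 kHz > fs/2 = 4.95 kHz, folds to fs − 7.3 kHz = 2.6 kHz.
6.3 kHz > fs/2 = 4.95 kHz, folds to fs − 6.3 kHz = 3.6 kHz.
Distinct values: {0.7 kHz, 2.6 kHz, 3.6 kHz}.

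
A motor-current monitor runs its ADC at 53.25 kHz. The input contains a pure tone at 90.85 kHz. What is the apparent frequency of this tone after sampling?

90.85 kHz mod fs = 37.6 kHz.
37.6 kHz > fs/2 = 26.625 kHz, folds to fs − 37.6 kHz = 15.65 kHz.

15.65 kHz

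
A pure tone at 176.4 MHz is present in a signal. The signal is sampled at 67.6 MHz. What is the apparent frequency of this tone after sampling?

26.4 MHz

176.4 MHz mod fs = 41.2 MHz.
41.2 MHz > fs/2 = 33.8 MHz, folds to fs − 41.2 MHz = 26.4 MHz.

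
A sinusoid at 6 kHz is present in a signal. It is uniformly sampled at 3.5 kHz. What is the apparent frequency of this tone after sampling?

6 kHz mod fs = 2.5 kHz.
2.5 kHz > fs/2 = 1.75 kHz, folds to fs − 2.5 kHz = 1 kHz.

1 kHz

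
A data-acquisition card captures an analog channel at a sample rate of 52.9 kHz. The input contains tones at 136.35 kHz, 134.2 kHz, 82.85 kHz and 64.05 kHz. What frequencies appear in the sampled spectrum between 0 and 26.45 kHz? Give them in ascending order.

fs/2 = 26.45 kHz.
136.35 kHz mod fs = 30.55 kHz.
30.55 kHz > fs/2 = 26.45 kHz, folds to fs − 30.55 kHz = 22.35 kHz.
134.2 kHz mod fs = 28.4 kHz.
28.4 kHz > fs/2 = 26.45 kHz, folds to fs − 28.4 kHz = 24.5 kHz.
82.85 kHz mod fs = 29.95 kHz.
29.95 kHz > fs/2 = 26.45 kHz, folds to fs − 29.95 kHz = 22.95 kHz.
64.05 kHz mod fs = 11.15 kHz.
11.15 kHz ≤ fs/2 = 26.45 kHz, appears at 11.15 kHz.
Distinct values: {11.15 kHz, 22.35 kHz, 22.95 kHz, 24.5 kHz}.

11.15 kHz, 22.35 kHz, 22.95 kHz, 24.5 kHz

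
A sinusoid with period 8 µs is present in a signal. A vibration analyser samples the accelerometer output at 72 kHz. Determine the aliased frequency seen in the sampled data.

T = 8 µs → f = 1/T = 125 kHz.
125 kHz mod fs = 53 kHz.
53 kHz > fs/2 = 36 kHz, folds to fs − 53 kHz = 19 kHz.

19 kHz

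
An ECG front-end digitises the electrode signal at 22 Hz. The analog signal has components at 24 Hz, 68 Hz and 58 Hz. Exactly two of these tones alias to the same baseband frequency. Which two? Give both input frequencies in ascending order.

24 Hz, 68 Hz

fs/2 = 11 Hz.
24 Hz mod fs = 2 Hz.
2 Hz ≤ fs/2 = 11 Hz, appears at 2 Hz.
68 Hz mod fs = 2 Hz.
2 Hz ≤ fs/2 = 11 Hz, appears at 2 Hz.
58 Hz mod fs = 14 Hz.
14 Hz > fs/2 = 11 Hz, folds to fs − 14 Hz = 8 Hz.
24 Hz and 68 Hz both map to 2 Hz.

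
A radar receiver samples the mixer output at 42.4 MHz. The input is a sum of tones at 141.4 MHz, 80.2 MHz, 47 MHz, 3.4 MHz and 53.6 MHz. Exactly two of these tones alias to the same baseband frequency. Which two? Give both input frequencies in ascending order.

47 MHz, 80.2 MHz

fs/2 = 21.2 MHz.
141.4 MHz mod fs = 14.2 MHz.
14.2 MHz ≤ fs/2 = 21.2 MHz, appears at 14.2 MHz.
80.2 MHz mod fs = 37.8 MHz.
37.8 MHz > fs/2 = 21.2 MHz, folds to fs − 37.8 MHz = 4.6 MHz.
47 MHz mod fs = 4.6 MHz.
4.6 MHz ≤ fs/2 = 21.2 MHz, appears at 4.6 MHz.
3.4 MHz ≤ fs/2 = 21.2 MHz, passes unchanged.
53.6 MHz mod fs = 11.2 MHz.
11.2 MHz ≤ fs/2 = 21.2 MHz, appears at 11.2 MHz.
47 MHz and 80.2 MHz both map to 4.6 MHz.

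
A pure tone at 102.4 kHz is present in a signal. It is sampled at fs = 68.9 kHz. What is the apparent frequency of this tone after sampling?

102.4 kHz mod fs = 33.5 kHz.
33.5 kHz ≤ fs/2 = 34.45 kHz, appears at 33.5 kHz.

33.5 kHz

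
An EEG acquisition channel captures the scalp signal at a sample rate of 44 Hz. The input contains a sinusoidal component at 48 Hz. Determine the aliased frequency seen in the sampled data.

4 Hz

48 Hz mod fs = 4 Hz.
4 Hz ≤ fs/2 = 22 Hz, appears at 4 Hz.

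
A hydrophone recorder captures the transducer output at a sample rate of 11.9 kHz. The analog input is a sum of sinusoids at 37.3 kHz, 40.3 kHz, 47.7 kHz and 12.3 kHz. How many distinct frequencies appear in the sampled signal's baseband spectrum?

fs/2 = 5.95 kHz.
37.3 kHz mod fs = 1.6 kHz.
1.6 kHz ≤ fs/2 = 5.95 kHz, appears at 1.6 kHz.
40.3 kHz mod fs = 4.6 kHz.
4.6 kHz ≤ fs/2 = 5.95 kHz, appears at 4.6 kHz.
47.7 kHz mod fs = 0.1 kHz.
0.1 kHz ≤ fs/2 = 5.95 kHz, appears at 0.1 kHz.
12.3 kHz mod fs = 0.4 kHz.
0.4 kHz ≤ fs/2 = 5.95 kHz, appears at 0.4 kHz.
Distinct values: {0.1 kHz, 0.4 kHz, 1.6 kHz, 4.6 kHz} → 4.

4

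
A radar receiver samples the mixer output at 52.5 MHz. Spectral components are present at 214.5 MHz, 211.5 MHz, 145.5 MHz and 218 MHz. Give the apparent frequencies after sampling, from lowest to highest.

fs/2 = 26.25 MHz.
214.5 MHz mod fs = 4.5 MHz.
4.5 MHz ≤ fs/2 = 26.25 MHz, appears at 4.5 MHz.
211.5 MHz mod fs = 1.5 MHz.
1.5 MHz ≤ fs/2 = 26.25 MHz, appears at 1.5 MHz.
145.5 MHz mod fs = 40.5 MHz.
40.5 MHz > fs/2 = 26.25 MHz, folds to fs − 40.5 MHz = 12 MHz.
218 MHz mod fs = 8 MHz.
8 MHz ≤ fs/2 = 26.25 MHz, appears at 8 MHz.
Distinct values: {1.5 MHz, 4.5 MHz, 8 MHz, 12 MHz}.

1.5 MHz, 4.5 MHz, 8 MHz, 12 MHz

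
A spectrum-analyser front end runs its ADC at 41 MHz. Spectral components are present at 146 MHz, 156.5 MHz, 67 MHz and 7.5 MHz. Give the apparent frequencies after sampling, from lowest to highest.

fs/2 = 20.5 MHz.
146 MHz mod fs = 23 MHz.
23 MHz > fs/2 = 20.5 MHz, folds to fs − 23 MHz = 18 MHz.
156.5 MHz mod fs = 33.5 MHz.
33.5 MHz > fs/2 = 20.5 MHz, folds to fs − 33.5 MHz = 7.5 MHz.
67 MHz mod fs = 26 MHz.
26 MHz > fs/2 = 20.5 MHz, folds to fs − 26 MHz = 15 MHz.
7.5 MHz ≤ fs/2 = 20.5 MHz, passes unchanged.
Distinct values: {7.5 MHz, 15 MHz, 18 MHz}.

7.5 MHz, 15 MHz, 18 MHz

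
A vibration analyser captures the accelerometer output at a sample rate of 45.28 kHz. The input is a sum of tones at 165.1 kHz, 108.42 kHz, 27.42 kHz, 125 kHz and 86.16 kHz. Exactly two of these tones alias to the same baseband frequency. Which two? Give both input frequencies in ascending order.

27.42 kHz, 108.42 kHz

fs/2 = 22.64 kHz.
165.1 kHz mod fs = 29.26 kHz.
29.26 kHz > fs/2 = 22.64 kHz, folds to fs − 29.26 kHz = 16.02 kHz.
108.42 kHz mod fs = 17.86 kHz.
17.86 kHz ≤ fs/2 = 22.64 kHz, appears at 17.86 kHz.
27.42 kHz > fs/2 = 22.64 kHz, folds to fs − 27.42 kHz = 17.86 kHz.
125 kHz mod fs = 34.44 kHz.
34.44 kHz > fs/2 = 22.64 kHz, folds to fs − 34.44 kHz = 10.84 kHz.
86.16 kHz mod fs = 40.88 kHz.
40.88 kHz > fs/2 = 22.64 kHz, folds to fs − 40.88 kHz = 4.4 kHz.
27.42 kHz and 108.42 kHz both map to 17.86 kHz.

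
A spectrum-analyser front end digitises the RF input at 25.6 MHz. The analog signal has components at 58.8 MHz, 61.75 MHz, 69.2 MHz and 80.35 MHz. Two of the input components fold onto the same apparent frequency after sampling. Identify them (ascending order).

58.8 MHz, 69.2 MHz

fs/2 = 12.8 MHz.
58.8 MHz mod fs = 7.6 MHz.
7.6 MHz ≤ fs/2 = 12.8 MHz, appears at 7.6 MHz.
61.75 MHz mod fs = 10.55 MHz.
10.55 MHz ≤ fs/2 = 12.8 MHz, appears at 10.55 MHz.
69.2 MHz mod fs = 18 MHz.
18 MHz > fs/2 = 12.8 MHz, folds to fs − 18 MHz = 7.6 MHz.
80.35 MHz mod fs = 3.55 MHz.
3.55 MHz ≤ fs/2 = 12.8 MHz, appears at 3.55 MHz.
58.8 MHz and 69.2 MHz both map to 7.6 MHz.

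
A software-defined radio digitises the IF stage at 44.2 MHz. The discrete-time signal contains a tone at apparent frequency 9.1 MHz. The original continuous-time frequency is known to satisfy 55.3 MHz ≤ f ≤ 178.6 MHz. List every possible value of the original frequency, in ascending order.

Frequencies that alias to 9.1 MHz are k·fs ± 9.1 MHz for integer k ≥ 0.
k=0: 9.1 MHz.
k=1: 35.1 MHz, 53.3 MHz.
k=2: 79.3 MHz, 97.5 MHz.
k=3: 123.5 MHz, 141.7 MHz.
k=4: 167.7 MHz, 185.9 MHz.
k=5: 211.9 MHz, 230.1 MHz.
Within [55.3 MHz, 178.6 MHz]: 79.3 MHz, 97.5 MHz, 123.5 MHz, 141.7 MHz, 167.7 MHz.

79.3 MHz, 97.5 MHz, 123.5 MHz, 141.7 MHz, 167.7 MHz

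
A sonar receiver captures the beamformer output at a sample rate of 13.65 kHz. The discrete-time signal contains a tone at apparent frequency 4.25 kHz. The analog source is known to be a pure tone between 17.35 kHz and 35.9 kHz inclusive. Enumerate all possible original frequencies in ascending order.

17.9 kHz, 23.05 kHz, 31.55 kHz

Frequencies that alias to 4.25 kHz are k·fs ± 4.25 kHz for integer k ≥ 0.
k=0: 4.25 kHz.
k=1: 9.4 kHz, 17.9 kHz.
k=2: 23.05 kHz, 31.55 kHz.
k=3: 36.7 kHz, 45.2 kHz.
Within [17.35 kHz, 35.9 kHz]: 17.9 kHz, 23.05 kHz, 31.55 kHz.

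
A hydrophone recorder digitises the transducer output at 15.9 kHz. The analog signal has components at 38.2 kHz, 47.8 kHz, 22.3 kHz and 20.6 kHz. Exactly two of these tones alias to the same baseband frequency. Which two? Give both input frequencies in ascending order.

fs/2 = 7.95 kHz.
38.2 kHz mod fs = 6.4 kHz.
6.4 kHz ≤ fs/2 = 7.95 kHz, appears at 6.4 kHz.
47.8 kHz mod fs = 0.1 kHz.
0.1 kHz ≤ fs/2 = 7.95 kHz, appears at 0.1 kHz.
22.3 kHz mod fs = 6.4 kHz.
6.4 kHz ≤ fs/2 = 7.95 kHz, appears at 6.4 kHz.
20.6 kHz mod fs = 4.7 kHz.
4.7 kHz ≤ fs/2 = 7.95 kHz, appears at 4.7 kHz.
22.3 kHz and 38.2 kHz both map to 6.4 kHz.

22.3 kHz, 38.2 kHz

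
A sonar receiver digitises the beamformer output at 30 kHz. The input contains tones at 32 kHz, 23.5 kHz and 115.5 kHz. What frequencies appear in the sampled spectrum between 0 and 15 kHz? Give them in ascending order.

fs/2 = 15 kHz.
32 kHz mod fs = 2 kHz.
2 kHz ≤ fs/2 = 15 kHz, appears at 2 kHz.
23.5 kHz > fs/2 = 15 kHz, folds to fs − 23.5 kHz = 6.5 kHz.
115.5 kHz mod fs = 25.5 kHz.
25.5 kHz > fs/2 = 15 kHz, folds to fs − 25.5 kHz = 4.5 kHz.
Distinct values: {2 kHz, 4.5 kHz, 6.5 kHz}.

2 kHz, 4.5 kHz, 6.5 kHz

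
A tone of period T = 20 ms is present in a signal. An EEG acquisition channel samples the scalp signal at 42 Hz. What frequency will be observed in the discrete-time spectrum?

8 Hz

T = 20 ms → f = 1/T = 50 Hz.
50 Hz mod fs = 8 Hz.
8 Hz ≤ fs/2 = 21 Hz, appears at 8 Hz.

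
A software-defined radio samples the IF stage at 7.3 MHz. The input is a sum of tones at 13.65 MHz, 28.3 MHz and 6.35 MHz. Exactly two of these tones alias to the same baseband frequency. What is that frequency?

0.95 MHz

fs/2 = 3.65 MHz.
13.65 MHz mod fs = 6.35 MHz.
6.35 MHz > fs/2 = 3.65 MHz, folds to fs − 6.35 MHz = 0.95 MHz.
28.3 MHz mod fs = 6.4 MHz.
6.4 MHz > fs/2 = 3.65 MHz, folds to fs − 6.4 MHz = 0.9 MHz.
6.35 MHz > fs/2 = 3.65 MHz, folds to fs − 6.35 MHz = 0.95 MHz.
6.35 MHz and 13.65 MHz both map to 0.95 MHz.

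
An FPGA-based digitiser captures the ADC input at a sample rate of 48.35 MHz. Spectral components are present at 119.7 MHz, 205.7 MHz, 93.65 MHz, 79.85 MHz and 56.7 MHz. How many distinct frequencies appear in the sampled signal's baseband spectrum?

fs/2 = 24.175 MHz.
119.7 MHz mod fs = 23 MHz.
23 MHz ≤ fs/2 = 24.175 MHz, appears at 23 MHz.
205.7 MHz mod fs = 12.3 MHz.
12.3 MHz ≤ fs/2 = 24.175 MHz, appears at 12.3 MHz.
93.65 MHz mod fs = 45.3 MHz.
45.3 MHz > fs/2 = 24.175 MHz, folds to fs − 45.3 MHz = 3.05 MHz.
79.85 MHz mod fs = 31.5 MHz.
31.5 MHz > fs/2 = 24.175 MHz, folds to fs − 31.5 MHz = 16.85 MHz.
56.7 MHz mod fs = 8.35 MHz.
8.35 MHz ≤ fs/2 = 24.175 MHz, appears at 8.35 MHz.
Distinct values: {3.05 MHz, 8.35 MHz, 12.3 MHz, 16.85 MHz, 23 MHz} → 5.

5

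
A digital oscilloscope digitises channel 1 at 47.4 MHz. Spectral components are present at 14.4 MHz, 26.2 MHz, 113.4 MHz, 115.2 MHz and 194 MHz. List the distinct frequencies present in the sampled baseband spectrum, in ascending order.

4.4 MHz, 14.4 MHz, 18.6 MHz, 20.4 MHz, 21.2 MHz

fs/2 = 23.7 MHz.
14.4 MHz ≤ fs/2 = 23.7 MHz, passes unchanged.
26.2 MHz > fs/2 = 23.7 MHz, folds to fs − 26.2 MHz = 21.2 MHz.
113.4 MHz mod fs = 18.6 MHz.
18.6 MHz ≤ fs/2 = 23.7 MHz, appears at 18.6 MHz.
115.2 MHz mod fs = 20.4 MHz.
20.4 MHz ≤ fs/2 = 23.7 MHz, appears at 20.4 MHz.
194 MHz mod fs = 4.4 MHz.
4.4 MHz ≤ fs/2 = 23.7 MHz, appears at 4.4 MHz.
Distinct values: {4.4 MHz, 14.4 MHz, 18.6 MHz, 20.4 MHz, 21.2 MHz}.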